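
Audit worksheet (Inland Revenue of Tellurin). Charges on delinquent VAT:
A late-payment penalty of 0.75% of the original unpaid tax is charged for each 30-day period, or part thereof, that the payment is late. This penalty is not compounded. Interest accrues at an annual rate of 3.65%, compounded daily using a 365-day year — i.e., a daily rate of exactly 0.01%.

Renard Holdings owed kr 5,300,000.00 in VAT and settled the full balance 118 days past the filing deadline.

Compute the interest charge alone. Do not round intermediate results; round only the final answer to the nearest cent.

Interest: kr 5,300,000.00 × ((1 + 0.0001)^118 − 1) = kr 5,300,000.00 × 0.01186930… = kr 62,907.2777…

kr 62,907.28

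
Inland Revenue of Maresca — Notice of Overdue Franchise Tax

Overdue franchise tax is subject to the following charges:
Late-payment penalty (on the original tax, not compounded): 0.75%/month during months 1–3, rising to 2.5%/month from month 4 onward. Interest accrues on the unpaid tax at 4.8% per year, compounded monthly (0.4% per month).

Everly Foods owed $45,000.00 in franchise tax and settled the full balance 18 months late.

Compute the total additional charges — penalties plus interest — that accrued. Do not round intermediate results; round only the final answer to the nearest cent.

Penalty, months 1–3: 3 × 0.75% × $45,000.00 = $1,012.50
Penalty, months 4–18: 15 × 2.5% × $45,000.00 = $16,875.00
Interest: $45,000.00 × ((1 + 0.004)^18 − 1) = $45,000.00 × 0.0745010… = $3,352.5457…
Penalties + interest = $17,887.5000 + $3,352.5457… = $21,240.05

$21,240.05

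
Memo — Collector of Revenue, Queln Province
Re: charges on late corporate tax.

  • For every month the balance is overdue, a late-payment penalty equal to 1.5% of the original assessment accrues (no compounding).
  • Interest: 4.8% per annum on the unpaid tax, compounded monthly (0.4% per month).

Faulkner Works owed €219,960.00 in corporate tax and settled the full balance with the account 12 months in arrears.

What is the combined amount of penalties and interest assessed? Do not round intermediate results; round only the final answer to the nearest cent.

€50,386.28

Late-payment penalty = 1.5% × €219,960.00 × 12 mo = €39,592.80
Interest: €219,960.00 × ((1 + 0.004)^12 − 1) = €219,960.00 × 0.0490702… = €10,793.4828…
Penalties + interest = €39,592.8000 + €10,793.4828… = €50,386.28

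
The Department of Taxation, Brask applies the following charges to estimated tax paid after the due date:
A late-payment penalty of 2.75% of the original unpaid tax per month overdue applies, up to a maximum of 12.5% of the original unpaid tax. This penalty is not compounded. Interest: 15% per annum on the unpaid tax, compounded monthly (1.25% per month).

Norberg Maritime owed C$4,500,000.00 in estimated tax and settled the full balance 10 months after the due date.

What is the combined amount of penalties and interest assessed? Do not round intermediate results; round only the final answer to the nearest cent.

C$1,157,718.73

Penalty (uncapped): 10 × 2.75% × C$4,500,000.00 = C$1,237,500.00; cap = 12.5% × C$4,500,000.00 = C$562,500.00 → penalty = C$562,500.00
Interest: C$4,500,000.00 × ((1 + 0.0125)^10 − 1) = C$4,500,000.00 × 0.1322708… = C$595,218.7335…
Penalties + interest = C$562,500.0000 + C$595,218.7335… = C$1,157,718.73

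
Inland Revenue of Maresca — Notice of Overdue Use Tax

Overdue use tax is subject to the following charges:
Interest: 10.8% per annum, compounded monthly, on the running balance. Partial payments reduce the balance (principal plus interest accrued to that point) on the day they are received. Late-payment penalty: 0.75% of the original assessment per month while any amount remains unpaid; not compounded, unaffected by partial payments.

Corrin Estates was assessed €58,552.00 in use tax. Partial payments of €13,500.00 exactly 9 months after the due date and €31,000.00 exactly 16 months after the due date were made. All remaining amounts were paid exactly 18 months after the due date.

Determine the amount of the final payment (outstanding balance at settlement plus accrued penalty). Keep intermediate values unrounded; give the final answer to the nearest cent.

€30,509.40

Monthly rate = 10.8% ÷ 12 = 0.9%
Balance at month 9: €58,552.0000 × (1 + 0.009)^9 = €63,469.0840…
After €13,500.00 payment: €63,469.0840… − €13,500.00 = €49,969.0840…
Balance at month 16: €49,969.0840… × (1 + 0.009)^7 = €53,203.4202…
After €31,000.00 payment: €53,203.4202… − €31,000.00 = €22,203.4202…
Balance at month 18: €22,203.4202… × (1 + 0.009)^2 = €22,604.8802…
Penalty: 18 × 0.75% × €58,552.00 = €7,904.52
Final settlement = outstanding balance + penalty = €22,604.8802… + €7,904.52 = €30,509.40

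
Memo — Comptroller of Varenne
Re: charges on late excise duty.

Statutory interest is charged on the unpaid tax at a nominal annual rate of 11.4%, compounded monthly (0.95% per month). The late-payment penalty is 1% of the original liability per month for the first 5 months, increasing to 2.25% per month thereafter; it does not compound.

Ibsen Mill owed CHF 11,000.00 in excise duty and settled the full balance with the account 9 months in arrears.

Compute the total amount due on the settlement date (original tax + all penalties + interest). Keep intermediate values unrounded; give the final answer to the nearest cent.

CHF 13,517.04

Penalty, months 1–5: 5 × 1% × CHF 11,000.00 = CHF 550.00
Penalty, months 6–9: 4 × 2.25% × CHF 11,000.00 = CHF 990.00
Interest: CHF 11,000.00 × ((1 + 0.0095)^9 − 1) = CHF 11,000.00 × 0.0888221… = CHF 977.0426…
Total = CHF 11,000.00 + CHF 1,540.0000 + CHF 977.0426… = CHF 13,517.04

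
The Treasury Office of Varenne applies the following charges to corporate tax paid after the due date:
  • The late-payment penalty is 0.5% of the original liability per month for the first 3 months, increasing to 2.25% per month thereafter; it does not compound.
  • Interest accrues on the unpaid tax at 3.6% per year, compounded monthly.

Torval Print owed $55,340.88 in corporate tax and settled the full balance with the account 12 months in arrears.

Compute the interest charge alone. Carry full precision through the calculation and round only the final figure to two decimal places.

Interest (3.6%/yr ÷ 12 = 0.3%/month): $55,340.88 × ((1 + 0.003)^12 − 1) = $2,025.4751…

$2,025.48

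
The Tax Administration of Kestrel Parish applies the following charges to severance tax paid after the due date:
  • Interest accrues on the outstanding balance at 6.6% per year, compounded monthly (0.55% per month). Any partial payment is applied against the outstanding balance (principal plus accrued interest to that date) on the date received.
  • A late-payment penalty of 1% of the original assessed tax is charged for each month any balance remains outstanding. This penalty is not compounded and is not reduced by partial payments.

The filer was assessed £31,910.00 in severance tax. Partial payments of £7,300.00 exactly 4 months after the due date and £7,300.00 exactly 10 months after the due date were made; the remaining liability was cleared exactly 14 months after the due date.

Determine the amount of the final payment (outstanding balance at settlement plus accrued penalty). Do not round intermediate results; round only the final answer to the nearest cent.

Balance at month 4: £31,910.0000 × (1 + 0.0055)^4 = £32,617.8329…
After £7,300.00 payment: £32,617.8329… − £7,300.00 = £25,317.8329…
Balance at month 10: £25,317.8329… × (1 + 0.0055)^6 = £26,164.8940…
After £7,300.00 payment: £26,164.8940… − £7,300.00 = £18,864.8940…
Balance at month 14: £18,864.8940… × (1 + 0.0055)^4 = £19,283.3582…
Penalty: 14 × 1% × £31,910.00 = £4,467.40
Final settlement = outstanding balance + penalty = £19,283.3582… + £4,467.40 = £23,750.76

£23,750.76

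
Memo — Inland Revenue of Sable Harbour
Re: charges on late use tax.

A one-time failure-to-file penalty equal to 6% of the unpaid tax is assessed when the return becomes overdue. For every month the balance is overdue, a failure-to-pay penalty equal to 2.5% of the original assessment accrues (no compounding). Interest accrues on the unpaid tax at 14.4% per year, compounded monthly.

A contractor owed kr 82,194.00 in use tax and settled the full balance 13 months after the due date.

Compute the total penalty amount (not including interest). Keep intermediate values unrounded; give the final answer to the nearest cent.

kr 31,644.69

Failure-to-file penalty: 6% × kr 82,194.00 = kr 4,931.64
Failure-to-pay penalty: 13 × 2.5% × kr 82,194.00 = kr 26,713.05
Total penalty = kr 4,931.64 + kr 26,713.05 = kr 31,644.69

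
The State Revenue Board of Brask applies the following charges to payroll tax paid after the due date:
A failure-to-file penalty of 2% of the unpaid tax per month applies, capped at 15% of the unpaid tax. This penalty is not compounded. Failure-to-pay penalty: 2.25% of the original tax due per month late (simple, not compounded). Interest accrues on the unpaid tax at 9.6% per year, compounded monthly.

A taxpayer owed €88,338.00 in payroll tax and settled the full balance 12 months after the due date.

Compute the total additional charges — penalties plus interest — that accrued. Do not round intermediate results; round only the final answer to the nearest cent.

€45,965.68

Failure-to-file: 12 × 2% × €88,338.00 = €21,201.12, capped at 15% × €88,338.00 = €13,250.70
Failure-to-pay penalty = 2.25% × €88,338.00 × 12 mo = €23,851.26
Interest (9.6%/yr ÷ 12 = 0.8%/month): €88,338.00 × ((1 + 0.008)^12 − 1) = €8,863.7195…
Penalties + interest = €37,101.9600 + €8,863.7195… = €45,965.68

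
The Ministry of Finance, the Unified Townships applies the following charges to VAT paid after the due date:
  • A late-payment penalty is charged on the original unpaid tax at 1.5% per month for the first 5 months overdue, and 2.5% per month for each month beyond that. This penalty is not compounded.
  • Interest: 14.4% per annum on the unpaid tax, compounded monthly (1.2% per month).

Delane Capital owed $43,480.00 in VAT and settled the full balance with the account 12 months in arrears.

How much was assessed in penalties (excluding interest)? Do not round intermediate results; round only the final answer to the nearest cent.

$10,870.00

Penalty, months 1–5: 5 × 1.5% × $43,480.00 = $3,261.00
Penalty, months 6–12: 7 × 2.5% × $43,480.00 = $7,609.00
Total penalty = $3,261.00 + $7,609.00 = $10,870.00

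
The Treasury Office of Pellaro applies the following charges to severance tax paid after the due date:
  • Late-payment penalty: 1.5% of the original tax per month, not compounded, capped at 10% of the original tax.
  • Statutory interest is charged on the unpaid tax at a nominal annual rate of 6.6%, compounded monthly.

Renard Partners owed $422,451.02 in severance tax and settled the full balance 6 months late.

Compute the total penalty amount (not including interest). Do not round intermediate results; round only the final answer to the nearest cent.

Penalty: 6 × 1.5% × $422,451.02 = $38,020.59… (below the 10% cap of $42,245.10…)

$38,020.59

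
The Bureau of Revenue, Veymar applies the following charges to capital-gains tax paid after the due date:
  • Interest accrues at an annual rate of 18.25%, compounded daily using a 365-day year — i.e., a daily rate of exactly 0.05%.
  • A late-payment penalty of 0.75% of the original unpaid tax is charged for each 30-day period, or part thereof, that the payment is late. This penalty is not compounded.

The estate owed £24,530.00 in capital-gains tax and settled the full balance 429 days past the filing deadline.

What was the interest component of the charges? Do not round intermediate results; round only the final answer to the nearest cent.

£5,866.98

Interest: £24,530.00 × ((1 + 0.0005)^429 − 1) = £24,530.00 × 0.23917569… = £5,866.9797…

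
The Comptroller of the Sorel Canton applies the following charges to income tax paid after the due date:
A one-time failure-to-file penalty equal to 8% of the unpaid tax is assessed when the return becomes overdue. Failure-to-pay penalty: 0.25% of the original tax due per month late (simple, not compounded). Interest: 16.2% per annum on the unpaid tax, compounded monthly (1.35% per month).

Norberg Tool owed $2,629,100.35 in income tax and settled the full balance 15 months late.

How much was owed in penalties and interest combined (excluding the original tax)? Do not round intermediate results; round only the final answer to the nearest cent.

$894,689.26

Failure-to-file penalty: 8% × $2,629,100.35 = $210,328.03…
Failure-to-pay penalty = 0.25% × $2,629,100.35 × 15 mo = $98,591.26…
Interest: $2,629,100.35 × ((1 + 0.0135)^15 − 1) = $2,629,100.35 × 0.2228024… = $585,769.9640…
Penalties + interest = $308,919.2911… + $585,769.9640… = $894,689.26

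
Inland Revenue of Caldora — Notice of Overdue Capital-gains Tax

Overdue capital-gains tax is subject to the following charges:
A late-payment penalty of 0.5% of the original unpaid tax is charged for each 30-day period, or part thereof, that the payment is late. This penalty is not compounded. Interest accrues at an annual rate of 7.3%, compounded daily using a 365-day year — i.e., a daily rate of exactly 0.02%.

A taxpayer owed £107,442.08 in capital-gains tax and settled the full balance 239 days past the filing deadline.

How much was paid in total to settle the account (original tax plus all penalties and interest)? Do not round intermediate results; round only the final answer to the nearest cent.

Penalty periods: ⌈239/30⌉ = 8; penalty = 8 × 0.5% × £107,442.08 = £4,297.68…
Interest: £107,442.08 × ((1 + 0.0002)^239 − 1) = £107,442.08 × 0.04895583… = £5,259.9161…
Total = £107,442.08 + £4,297.6832 + £5,259.9161… = £116,999.68

£116,999.68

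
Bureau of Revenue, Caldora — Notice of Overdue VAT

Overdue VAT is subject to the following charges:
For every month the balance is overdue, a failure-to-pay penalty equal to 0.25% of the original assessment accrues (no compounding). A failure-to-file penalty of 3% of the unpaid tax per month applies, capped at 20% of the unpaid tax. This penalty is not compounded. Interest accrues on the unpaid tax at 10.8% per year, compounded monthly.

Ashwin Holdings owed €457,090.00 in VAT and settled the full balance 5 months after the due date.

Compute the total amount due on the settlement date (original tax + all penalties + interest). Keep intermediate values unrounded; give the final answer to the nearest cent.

€552,309.77

Failure-to-file: 5 × 3% × €457,090.00 = €68,563.50 (under the 20% cap)
Failure-to-pay penalty = 0.25% × €457,090.00 × 5 mo = €5,713.63…
Interest (10.8%/yr ÷ 12 = 0.9%/month): €457,090.00 × ((1 + 0.009)^5 − 1) = €20,942.6401…
Total = €457,090.00 + €74,277.1250 + €20,942.6401… = €552,309.77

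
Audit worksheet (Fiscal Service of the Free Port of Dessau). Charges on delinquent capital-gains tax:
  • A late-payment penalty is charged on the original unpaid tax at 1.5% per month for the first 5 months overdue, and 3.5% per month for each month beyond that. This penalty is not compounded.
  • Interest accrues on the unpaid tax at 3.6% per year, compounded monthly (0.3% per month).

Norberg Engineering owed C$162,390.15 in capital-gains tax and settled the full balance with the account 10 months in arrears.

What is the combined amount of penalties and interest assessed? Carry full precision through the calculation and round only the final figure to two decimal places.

C$45,535.54

Penalty, months 1–5: 5 × 1.5% × C$162,390.15 = C$12,179.26…
Penalty, months 6–10: 5 × 3.5% × C$162,390.15 = C$28,418.28…
Interest: C$162,390.15 × ((1 + 0.003)^10 − 1) = C$162,390.15 × 0.0304083… = C$4,938.0014…
Penalties + interest = C$40,597.5375 + C$4,938.0014… = C$45,535.54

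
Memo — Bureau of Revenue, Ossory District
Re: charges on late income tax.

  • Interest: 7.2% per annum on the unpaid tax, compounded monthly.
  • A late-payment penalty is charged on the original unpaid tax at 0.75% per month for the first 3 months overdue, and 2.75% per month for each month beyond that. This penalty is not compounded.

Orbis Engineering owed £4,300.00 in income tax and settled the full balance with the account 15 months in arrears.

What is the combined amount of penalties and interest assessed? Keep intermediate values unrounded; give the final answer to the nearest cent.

£1,919.43

Penalty, months 1–3: 3 × 0.75% × £4,300.00 = £96.75
Penalty, months 4–15: 12 × 2.75% × £4,300.00 = £1,419.00
Interest (7.2%/yr ÷ 12 = 0.6%/month): £4,300.00 × ((1 + 0.006)^15 − 1) = £403.6843…
Penalties + interest = £1,515.7500 + £403.6843… = £1,919.43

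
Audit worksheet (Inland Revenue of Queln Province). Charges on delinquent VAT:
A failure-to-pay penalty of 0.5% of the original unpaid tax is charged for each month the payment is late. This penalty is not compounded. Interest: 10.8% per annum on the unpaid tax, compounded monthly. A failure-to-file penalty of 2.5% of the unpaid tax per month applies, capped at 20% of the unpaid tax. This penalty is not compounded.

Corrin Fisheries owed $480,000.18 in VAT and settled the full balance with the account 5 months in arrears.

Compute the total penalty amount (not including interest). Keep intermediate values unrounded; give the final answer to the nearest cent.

$72,000.03

Failure-to-file: 5 × 2.5% × $480,000.18 = $60,000.02… (under the 20% cap)
Failure-to-pay penalty: 5 × 0.5% × $480,000.18 = $12,000.00…
Total penalty = $60,000.02… + $12,000.00… = $72,000.03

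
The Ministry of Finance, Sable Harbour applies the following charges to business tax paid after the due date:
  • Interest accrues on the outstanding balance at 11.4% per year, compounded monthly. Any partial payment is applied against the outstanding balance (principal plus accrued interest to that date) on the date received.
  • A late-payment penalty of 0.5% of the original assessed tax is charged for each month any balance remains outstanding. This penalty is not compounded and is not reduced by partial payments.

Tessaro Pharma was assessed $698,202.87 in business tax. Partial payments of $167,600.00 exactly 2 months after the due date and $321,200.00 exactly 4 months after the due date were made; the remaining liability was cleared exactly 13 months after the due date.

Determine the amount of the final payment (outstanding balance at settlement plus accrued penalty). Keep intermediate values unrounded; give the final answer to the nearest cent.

Monthly rate = 11.4% ÷ 12 = 0.95%
Balance at month 2: $698,202.8700 × (1 + 0.0095)^2 = $711,531.7373…
After $167,600.00 payment: $711,531.7373… − $167,600.00 = $543,931.7373…
Balance at month 4: $543,931.7373… × (1 + 0.0095)^2 = $554,315.5302…
After $321,200.00 payment: $554,315.5302… − $321,200.00 = $233,115.5302…
Balance at month 13: $233,115.5302… × (1 + 0.0095)^9 = $253,821.3308…
Penalty: 13 × 0.5% × $698,202.87 = $45,383.19…
Final settlement = outstanding balance + penalty = $253,821.3308… + $45,383.19… = $299,204.52

$299,204.52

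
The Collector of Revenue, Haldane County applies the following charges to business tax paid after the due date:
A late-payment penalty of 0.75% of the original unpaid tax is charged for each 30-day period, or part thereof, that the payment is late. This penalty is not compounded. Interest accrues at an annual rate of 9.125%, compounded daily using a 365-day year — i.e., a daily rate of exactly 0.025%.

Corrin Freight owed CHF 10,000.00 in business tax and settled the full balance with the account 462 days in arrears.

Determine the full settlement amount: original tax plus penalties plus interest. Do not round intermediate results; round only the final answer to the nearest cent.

CHF 12,424.18

Penalty periods: ⌈462/30⌉ = 16; penalty = 16 × 0.75% × CHF 10,000.00 = CHF 1,200.00
Interest: CHF 10,000.00 × ((1 + 0.00025)^462 − 1) = CHF 10,000.00 × 0.12241831… = CHF 1,224.1831…
Total = CHF 10,000.00 + CHF 1,200.0000 + CHF 1,224.1831… = CHF 12,424.18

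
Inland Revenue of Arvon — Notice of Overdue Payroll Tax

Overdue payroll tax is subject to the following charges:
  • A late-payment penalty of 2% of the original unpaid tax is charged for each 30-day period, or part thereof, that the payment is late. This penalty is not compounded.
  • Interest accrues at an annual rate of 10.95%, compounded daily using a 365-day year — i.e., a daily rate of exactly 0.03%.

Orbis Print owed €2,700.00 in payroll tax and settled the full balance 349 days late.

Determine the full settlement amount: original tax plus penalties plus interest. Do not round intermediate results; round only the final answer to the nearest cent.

Penalty periods: ⌈349/30⌉ = 12; penalty = 12 × 2% × €2,700.00 = €648.00
Interest: €2,700.00 × ((1 + 0.0003)^349 − 1) = €2,700.00 × 0.11036001… = €297.9720…
Total = €2,700.00 + €648.0000 + €297.9720… = €3,645.97

€3,645.97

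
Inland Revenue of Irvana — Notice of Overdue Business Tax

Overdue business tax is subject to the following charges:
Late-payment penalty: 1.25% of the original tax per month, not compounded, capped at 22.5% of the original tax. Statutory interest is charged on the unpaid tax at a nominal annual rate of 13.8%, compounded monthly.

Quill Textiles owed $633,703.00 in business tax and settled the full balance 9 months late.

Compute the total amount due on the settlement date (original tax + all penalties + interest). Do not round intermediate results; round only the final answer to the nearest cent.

Penalty: 9 × 1.25% × $633,703.00 = $71,291.59… (below the 22.5% cap of $142,583.18…)
Interest (13.8%/yr ÷ 12 = 1.15%/month): $633,703.00 × ((1 + 0.0115)^9 − 1) = $68,687.6910…
Total = $633,703.00 + $71,291.5875 + $68,687.6910… = $773,682.28

$773,682.28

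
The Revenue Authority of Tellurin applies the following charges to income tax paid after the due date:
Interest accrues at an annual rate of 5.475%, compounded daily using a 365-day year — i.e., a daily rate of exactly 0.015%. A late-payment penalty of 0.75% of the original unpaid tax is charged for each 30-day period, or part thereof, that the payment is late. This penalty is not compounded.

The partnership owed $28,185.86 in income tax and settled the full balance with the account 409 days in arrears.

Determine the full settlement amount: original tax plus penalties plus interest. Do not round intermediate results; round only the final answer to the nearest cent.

Penalty periods: ⌈409/30⌉ = 14; penalty = 14 × 0.75% × $28,185.86 = $2,959.52…
Interest: $28,185.86 × ((1 + 0.00015)^409 − 1) = $28,185.86 × 0.06326610… = $1,783.2095…
Total = $28,185.86 + $2,959.5153 + $1,783.2095… = $32,928.58

$32,928.58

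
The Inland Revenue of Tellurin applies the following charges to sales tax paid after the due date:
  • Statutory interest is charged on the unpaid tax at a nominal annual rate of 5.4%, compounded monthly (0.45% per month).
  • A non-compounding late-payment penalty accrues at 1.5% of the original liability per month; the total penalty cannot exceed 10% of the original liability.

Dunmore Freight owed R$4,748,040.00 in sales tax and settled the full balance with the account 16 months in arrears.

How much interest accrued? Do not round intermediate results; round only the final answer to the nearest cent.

R$353,642.49

Interest: R$4,748,040.00 × ((1 + 0.0045)^16 − 1) = R$4,748,040.00 × 0.0744818… = R$353,642.4918…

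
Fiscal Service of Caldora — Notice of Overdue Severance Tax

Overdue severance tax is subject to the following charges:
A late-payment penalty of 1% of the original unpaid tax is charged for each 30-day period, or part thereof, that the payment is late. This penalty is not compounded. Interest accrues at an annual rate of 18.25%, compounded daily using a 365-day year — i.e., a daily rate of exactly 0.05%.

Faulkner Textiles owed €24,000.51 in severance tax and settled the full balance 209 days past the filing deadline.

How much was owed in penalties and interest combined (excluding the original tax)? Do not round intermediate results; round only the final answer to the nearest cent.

€4,323.13

Penalty periods: ⌈209/30⌉ = 7; penalty = 7 × 1% × €24,000.51 = €1,680.04…
Interest: €24,000.51 × ((1 + 0.0005)^209 − 1) = €24,000.51 × 0.11012640… = €2,643.0898…
Penalties + interest = €1,680.0357 + €2,643.0898… = €4,323.13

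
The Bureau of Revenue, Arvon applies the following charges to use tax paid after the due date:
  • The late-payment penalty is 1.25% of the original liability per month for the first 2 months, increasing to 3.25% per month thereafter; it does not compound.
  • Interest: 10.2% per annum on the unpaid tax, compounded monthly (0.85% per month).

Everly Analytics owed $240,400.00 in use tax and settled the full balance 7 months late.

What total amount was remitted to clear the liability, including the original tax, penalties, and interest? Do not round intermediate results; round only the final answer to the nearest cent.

Penalty, months 1–2: 2 × 1.25% × $240,400.00 = $6,010.00
Penalty, months 3–7: 5 × 3.25% × $240,400.00 = $39,065.00
Interest: $240,400.00 × ((1 + 0.0085)^7 − 1) = $240,400.00 × 0.0610389… = $14,673.7583…
Total = $240,400.00 + $45,075.0000 + $14,673.7583… = $300,148.76

$300,148.76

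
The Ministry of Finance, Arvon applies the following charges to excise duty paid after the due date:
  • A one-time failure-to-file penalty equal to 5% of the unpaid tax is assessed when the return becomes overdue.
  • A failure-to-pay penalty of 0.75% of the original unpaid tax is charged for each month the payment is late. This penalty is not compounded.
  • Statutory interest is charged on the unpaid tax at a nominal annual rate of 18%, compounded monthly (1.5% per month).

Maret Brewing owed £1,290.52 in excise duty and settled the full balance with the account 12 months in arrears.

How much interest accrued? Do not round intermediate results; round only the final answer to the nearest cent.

£252.45

Interest: £1,290.52 × ((1 + 0.015)^12 − 1) = £1,290.52 × 0.1956182… = £252.4492…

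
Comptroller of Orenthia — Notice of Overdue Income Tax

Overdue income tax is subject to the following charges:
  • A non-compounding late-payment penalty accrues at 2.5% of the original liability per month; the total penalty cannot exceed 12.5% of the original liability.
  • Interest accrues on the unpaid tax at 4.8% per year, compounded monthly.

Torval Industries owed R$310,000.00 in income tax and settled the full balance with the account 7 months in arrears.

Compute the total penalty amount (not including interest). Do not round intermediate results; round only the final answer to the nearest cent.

R$38,750.00

Penalty (uncapped): 7 × 2.5% × R$310,000.00 = R$54,250.00; cap = 12.5% × R$310,000.00 = R$38,750.00 → penalty = R$38,750.00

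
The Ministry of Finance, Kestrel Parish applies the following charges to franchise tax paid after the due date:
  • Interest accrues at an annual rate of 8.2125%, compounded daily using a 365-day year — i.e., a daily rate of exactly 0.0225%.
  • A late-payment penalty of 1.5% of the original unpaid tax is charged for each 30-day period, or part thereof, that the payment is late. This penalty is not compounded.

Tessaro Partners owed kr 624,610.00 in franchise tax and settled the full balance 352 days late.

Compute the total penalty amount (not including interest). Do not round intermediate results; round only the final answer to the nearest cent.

kr 112,429.80

Penalty periods: ⌈352/30⌉ = 12; penalty = 12 × 1.5% × kr 624,610.00 = kr 112,429.80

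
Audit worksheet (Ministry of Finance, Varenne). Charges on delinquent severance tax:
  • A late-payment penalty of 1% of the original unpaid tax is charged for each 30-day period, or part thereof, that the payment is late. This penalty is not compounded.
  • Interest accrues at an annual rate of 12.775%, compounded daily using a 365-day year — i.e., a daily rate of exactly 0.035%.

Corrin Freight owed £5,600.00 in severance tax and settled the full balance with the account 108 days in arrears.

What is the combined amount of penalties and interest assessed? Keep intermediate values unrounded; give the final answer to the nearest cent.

Penalty periods: ⌈108/30⌉ = 4; penalty = 4 × 1% × £5,600.00 = £224.00
Interest: £5,600.00 × ((1 + 0.00035)^108 − 1) = £5,600.00 × 0.03851664… = £215.6932…
Penalties + interest = £224.0000 + £215.6932… = £439.69

£439.69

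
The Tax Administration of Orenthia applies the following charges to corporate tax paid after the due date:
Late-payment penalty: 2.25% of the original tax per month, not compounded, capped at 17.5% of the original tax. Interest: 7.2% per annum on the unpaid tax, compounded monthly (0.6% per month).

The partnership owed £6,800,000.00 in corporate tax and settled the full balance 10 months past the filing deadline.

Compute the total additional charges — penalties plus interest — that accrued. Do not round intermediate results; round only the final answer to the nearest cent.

£1,609,194.12

Penalty (uncapped): 10 × 2.25% × £6,800,000.00 = £1,530,000.00; cap = 17.5% × £6,800,000.00 = £1,190,000.00 → penalty = £1,190,000.00
Interest: £6,800,000.00 × ((1 + 0.006)^10 − 1) = £6,800,000.00 × 0.0616462… = £419,194.1201…
Penalties + interest = £1,190,000.0000 + £419,194.1201… = £1,609,194.12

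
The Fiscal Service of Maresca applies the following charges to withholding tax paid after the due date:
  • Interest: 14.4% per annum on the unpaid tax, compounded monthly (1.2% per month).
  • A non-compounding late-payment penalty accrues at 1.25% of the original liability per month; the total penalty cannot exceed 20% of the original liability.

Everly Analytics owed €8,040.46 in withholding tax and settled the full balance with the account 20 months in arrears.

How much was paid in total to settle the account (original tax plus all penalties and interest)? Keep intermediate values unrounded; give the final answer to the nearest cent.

€11,814.93

Penalty (uncapped): 20 × 1.25% × €8,040.46 = €2,010.12…; cap = 20% × €8,040.46 = €1,608.09… → penalty = €1,608.09…
Interest: €8,040.46 × ((1 + 0.012)^20 − 1) = €8,040.46 × 0.2694344… = €2,166.3762…
Total = €8,040.46 + €1,608.0920 + €2,166.3762… = €11,814.93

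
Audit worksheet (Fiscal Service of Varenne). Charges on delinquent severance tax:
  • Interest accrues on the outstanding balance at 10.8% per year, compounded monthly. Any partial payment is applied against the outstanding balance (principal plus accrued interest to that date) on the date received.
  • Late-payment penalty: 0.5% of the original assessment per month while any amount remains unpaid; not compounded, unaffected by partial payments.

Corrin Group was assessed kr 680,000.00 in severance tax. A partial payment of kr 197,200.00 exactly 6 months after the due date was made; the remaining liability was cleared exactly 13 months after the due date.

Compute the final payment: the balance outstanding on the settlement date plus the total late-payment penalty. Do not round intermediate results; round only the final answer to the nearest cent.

kr 598,237.14

Monthly rate = 10.8% ÷ 12 = 0.9%
Balance at month 6: kr 680,000.0000 × (1 + 0.009)^6 = kr 717,556.1816…
After kr 197,200.00 payment: kr 717,556.1816… − kr 197,200.00 = kr 520,356.1816…
Balance at month 13: kr 520,356.1816… × (1 + 0.009)^7 = kr 554,037.1439…
Penalty: 13 × 0.5% × kr 680,000.00 = kr 44,200.00
Final settlement = outstanding balance + penalty = kr 554,037.1439… + kr 44,200.00 = kr 598,237.14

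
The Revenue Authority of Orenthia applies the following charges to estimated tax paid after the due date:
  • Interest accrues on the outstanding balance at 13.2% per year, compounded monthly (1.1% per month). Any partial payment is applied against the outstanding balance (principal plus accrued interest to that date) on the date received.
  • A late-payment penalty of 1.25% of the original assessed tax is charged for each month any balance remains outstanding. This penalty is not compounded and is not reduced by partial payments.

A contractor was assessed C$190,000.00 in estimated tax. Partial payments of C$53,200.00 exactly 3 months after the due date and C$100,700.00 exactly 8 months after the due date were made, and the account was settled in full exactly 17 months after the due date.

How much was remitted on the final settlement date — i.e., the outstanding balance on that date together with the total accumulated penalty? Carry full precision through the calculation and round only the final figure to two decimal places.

Balance at month 3: C$190,000.0000 × (1 + 0.011)^3 = C$196,339.2229…
After C$53,200.00 payment: C$196,339.2229… − C$53,200.00 = C$143,139.2229…
Balance at month 8: C$143,139.2229… × (1 + 0.011)^5 = C$151,186.9943…
After C$100,700.00 payment: C$151,186.9943… − C$100,700.00 = C$50,486.9943…
Balance at month 17: C$50,486.9943… × (1 + 0.011)^9 = C$55,710.8669…
Penalty: 17 × 1.25% × C$190,000.00 = C$40,375.00
Final settlement = outstanding balance + penalty = C$55,710.8669… + C$40,375.00 = C$96,085.87

C$96,085.87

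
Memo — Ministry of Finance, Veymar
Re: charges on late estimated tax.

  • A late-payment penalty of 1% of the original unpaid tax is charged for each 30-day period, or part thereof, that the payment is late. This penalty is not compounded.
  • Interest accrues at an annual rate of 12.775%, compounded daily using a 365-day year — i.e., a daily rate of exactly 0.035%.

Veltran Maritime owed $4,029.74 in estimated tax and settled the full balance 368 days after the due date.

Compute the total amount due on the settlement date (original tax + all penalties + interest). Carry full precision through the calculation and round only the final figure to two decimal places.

Penalty periods: ⌈368/30⌉ = 13; penalty = 13 × 1% × $4,029.74 = $523.87…
Interest: $4,029.74 × ((1 + 0.00035)^368 − 1) = $4,029.74 × 0.13743698… = $553.8353…
Total = $4,029.74 + $523.8662 + $553.8353… = $5,107.44

$5,107.44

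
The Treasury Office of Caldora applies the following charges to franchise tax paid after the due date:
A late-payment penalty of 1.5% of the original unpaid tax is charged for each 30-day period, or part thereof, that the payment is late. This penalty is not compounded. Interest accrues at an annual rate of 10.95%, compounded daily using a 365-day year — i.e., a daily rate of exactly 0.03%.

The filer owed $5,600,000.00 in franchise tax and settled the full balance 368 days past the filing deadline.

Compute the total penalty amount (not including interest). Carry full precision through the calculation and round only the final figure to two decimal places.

Penalty periods: ⌈368/30⌉ = 13; penalty = 13 × 1.5% × $5,600,000.00 = $1,092,000.00

$1,092,000.00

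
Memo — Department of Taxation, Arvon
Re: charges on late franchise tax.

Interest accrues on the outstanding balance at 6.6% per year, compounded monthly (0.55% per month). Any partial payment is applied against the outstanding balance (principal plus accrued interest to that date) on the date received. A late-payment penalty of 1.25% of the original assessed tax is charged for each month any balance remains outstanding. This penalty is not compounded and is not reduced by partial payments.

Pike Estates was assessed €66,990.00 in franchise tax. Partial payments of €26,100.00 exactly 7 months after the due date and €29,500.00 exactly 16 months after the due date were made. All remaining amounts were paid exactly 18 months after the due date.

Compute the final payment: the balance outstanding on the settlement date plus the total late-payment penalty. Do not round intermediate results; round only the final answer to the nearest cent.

Balance at month 7: €66,990.0000 × (1 + 0.0055)^7 = €69,612.0626…
After €26,100.00 payment: €69,612.0626… − €26,100.00 = €43,512.0626…
Balance at month 16: €43,512.0626… × (1 + 0.0055)^9 = €45,713.9075…
After €29,500.00 payment: €45,713.9075… − €29,500.00 = €16,213.9075…
Balance at month 18: €16,213.9075… × (1 + 0.0055)^2 = €16,392.7510…
Penalty: 18 × 1.25% × €66,990.00 = €15,072.75
Final settlement = outstanding balance + penalty = €16,392.7510… + €15,072.75 = €31,465.50

€31,465.50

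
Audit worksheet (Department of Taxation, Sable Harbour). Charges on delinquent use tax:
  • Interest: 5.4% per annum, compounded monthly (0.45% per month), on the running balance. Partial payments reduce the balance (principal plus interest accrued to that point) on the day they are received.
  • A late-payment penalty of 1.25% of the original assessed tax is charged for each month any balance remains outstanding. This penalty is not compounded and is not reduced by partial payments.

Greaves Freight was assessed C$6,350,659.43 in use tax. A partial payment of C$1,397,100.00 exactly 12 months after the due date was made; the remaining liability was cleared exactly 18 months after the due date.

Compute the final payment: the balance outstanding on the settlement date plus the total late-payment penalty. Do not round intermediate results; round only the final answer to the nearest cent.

C$6,878,868.81

Balance at month 12: C$6,350,659.4300 × (1 + 0.0045)^12 = C$6,702,211.3088…
After C$1,397,100.00 payment: C$6,702,211.3088… − C$1,397,100.00 = C$5,305,111.3088…
Balance at month 18: C$5,305,111.3088… × (1 + 0.0045)^6 = C$5,449,970.4429…
Penalty: 18 × 1.25% × C$6,350,659.43 = C$1,428,898.37…
Final settlement = outstanding balance + penalty = C$5,449,970.4429… + C$1,428,898.37… = C$6,878,868.81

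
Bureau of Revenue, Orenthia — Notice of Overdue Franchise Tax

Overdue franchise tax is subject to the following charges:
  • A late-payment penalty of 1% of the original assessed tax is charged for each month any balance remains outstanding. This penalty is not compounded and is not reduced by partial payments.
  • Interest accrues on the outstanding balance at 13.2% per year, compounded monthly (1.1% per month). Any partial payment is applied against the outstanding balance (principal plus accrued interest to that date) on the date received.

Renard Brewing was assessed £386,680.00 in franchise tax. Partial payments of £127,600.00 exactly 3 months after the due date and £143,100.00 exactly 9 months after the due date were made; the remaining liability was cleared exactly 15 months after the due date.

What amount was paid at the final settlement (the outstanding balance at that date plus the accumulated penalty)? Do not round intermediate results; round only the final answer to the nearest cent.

Balance at month 3: £386,680.0000 × (1 + 0.011)^3 = £399,581.3195…
After £127,600.00 payment: £399,581.3195… − £127,600.00 = £271,981.3195…
Balance at month 9: £271,981.3195… × (1 + 0.011)^6 = £290,433.0328…
After £143,100.00 payment: £290,433.0328… − £143,100.00 = £147,333.0328…
Balance at month 15: £147,333.0328… × (1 + 0.011)^6 = £157,328.3770…
Penalty: 15 × 1% × £386,680.00 = £58,002.00
Final settlement = outstanding balance + penalty = £157,328.3770… + £58,002.00 = £215,330.38

£215,330.38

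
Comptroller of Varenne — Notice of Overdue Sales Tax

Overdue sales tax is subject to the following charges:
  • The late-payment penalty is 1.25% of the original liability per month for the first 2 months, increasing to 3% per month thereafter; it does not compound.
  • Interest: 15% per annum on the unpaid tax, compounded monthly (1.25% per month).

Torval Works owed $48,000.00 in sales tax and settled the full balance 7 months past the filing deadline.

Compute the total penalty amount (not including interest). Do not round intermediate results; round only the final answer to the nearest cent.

Penalty, months 1–2: 2 × 1.25% × $48,000.00 = $1,200.00
Penalty, months 3–7: 5 × 3% × $48,000.00 = $7,200.00
Total penalty = $1,200.00 + $7,200.00 = $8,400.00

$8,400.00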